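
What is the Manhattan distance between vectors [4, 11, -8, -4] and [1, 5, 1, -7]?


d = sum of absolute differences: |4-1|=3 + |11-5|=6 + |-8-1|=9 + |-4--7|=3 = 21.

21


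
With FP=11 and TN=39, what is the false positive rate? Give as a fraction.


FPR = FP / (FP + TN) = 11 / 50 = 11/50.

11/50


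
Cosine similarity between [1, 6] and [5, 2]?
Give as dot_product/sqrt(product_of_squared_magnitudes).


dot = 17. |a|^2 = 37, |b|^2 = 29. cos = 17/sqrt(1073).

17/sqrt(1073)


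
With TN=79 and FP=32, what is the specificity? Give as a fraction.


Specificity = TN / (TN + FP) = 79 / 111 = 79/111.

79/111


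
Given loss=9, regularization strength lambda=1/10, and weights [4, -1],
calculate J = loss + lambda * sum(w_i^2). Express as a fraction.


L2 sq norm = sum(w^2) = 17. J = 9 + 1/10 * 17 = 107/10.

107/10


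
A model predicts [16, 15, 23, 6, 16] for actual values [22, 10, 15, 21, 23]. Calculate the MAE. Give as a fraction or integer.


MAE = (1/5) * (|22-16|=6 + |10-15|=5 + |15-23|=8 + |21-6|=15 + |23-16|=7). Sum = 41. MAE = 41/5.

41/5


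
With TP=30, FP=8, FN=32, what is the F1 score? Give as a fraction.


Precision = 30/38 = 15/19. Recall = 30/62 = 15/31. F1 = 2*P*R/(P+R) = 3/5.

3/5


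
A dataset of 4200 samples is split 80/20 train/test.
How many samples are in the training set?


Test set = 4200 * 20% = 840. Training set = 4200 - 840 = 3360.

3360


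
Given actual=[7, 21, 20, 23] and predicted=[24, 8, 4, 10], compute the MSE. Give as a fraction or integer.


MSE = (1/4) * ((7-24)^2=289 + (21-8)^2=169 + (20-4)^2=256 + (23-10)^2=169). Sum = 883. MSE = 883/4.

883/4


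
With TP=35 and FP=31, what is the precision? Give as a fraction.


Precision = TP / (TP + FP) = 35 / 66 = 35/66.

35/66


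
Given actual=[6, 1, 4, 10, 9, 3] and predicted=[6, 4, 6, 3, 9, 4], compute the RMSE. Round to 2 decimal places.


MSE = 10.5000. RMSE = sqrt(10.5000) = 3.24.

3.24


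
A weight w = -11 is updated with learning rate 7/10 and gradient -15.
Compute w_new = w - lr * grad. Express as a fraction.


w_new = -11 - 7/10 * -15 = -11 - -21/2 = -1/2.

-1/2


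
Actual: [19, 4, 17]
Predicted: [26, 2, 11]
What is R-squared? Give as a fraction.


Mean(y) = 40/3. SS_res = 89. SS_tot = 398/3. R^2 = 1 - 89/(398/3) = 131/398.

131/398


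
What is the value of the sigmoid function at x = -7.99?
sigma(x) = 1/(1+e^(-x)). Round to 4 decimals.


sigma(-7.99) = 1/(1+e^(7.99)) = 1/(1+2951.296959) = 1/2952.296959 = 0.0003.

0.0003


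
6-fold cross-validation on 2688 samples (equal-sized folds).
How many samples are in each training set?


Each validation fold has 2688/6 = 448 samples. Training set = 2688 - 448 = 2240.

2240


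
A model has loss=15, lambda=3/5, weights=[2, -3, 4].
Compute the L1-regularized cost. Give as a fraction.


L1 norm = sum(|w|) = 9. J = 15 + 3/5 * 9 = 102/5.

102/5


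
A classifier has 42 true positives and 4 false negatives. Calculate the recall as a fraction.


Recall = TP / (TP + FN) = 42 / 46 = 21/23.

21/23


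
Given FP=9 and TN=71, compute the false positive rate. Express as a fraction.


FPR = FP / (FP + TN) = 9 / 80 = 9/80.

9/80


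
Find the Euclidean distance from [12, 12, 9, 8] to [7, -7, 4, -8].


d = sqrt(sum of squared differences). (12-7)^2=25, (12--7)^2=361, (9-4)^2=25, (8--8)^2=256. Sum = 667.

sqrt(667)


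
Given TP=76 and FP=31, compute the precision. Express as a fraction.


Precision = TP / (TP + FP) = 76 / 107 = 76/107.

76/107


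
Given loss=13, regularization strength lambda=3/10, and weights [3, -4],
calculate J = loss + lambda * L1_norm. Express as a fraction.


L1 norm = sum(|w|) = 7. J = 13 + 3/10 * 7 = 151/10.

151/10


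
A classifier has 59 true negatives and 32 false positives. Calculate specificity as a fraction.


Specificity = TN / (TN + FP) = 59 / 91 = 59/91.

59/91


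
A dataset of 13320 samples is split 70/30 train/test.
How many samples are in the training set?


Test set = 13320 * 30% = 3996. Training set = 13320 - 3996 = 9324.

9324


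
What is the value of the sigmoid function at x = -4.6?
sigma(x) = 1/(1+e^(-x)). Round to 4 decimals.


sigma(-4.6) = 1/(1+e^(4.6)) = 1/(1+99.484316) = 1/100.484316 = 0.0100.

0.0100


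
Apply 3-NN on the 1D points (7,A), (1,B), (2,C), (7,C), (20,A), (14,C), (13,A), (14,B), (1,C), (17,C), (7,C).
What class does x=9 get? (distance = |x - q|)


Distances: |7-9|=2, |1-9|=8, |2-9|=7, |7-9|=2, |20-9|=11, |14-9|=5, |13-9|=4, |14-9|=5, |1-9|=8, |17-9|=8, |7-9|=2. 3 nearest: (7,A), (7,C), (7,C). Counts: {'A': 1, 'C': 2}. Majority class: C.

C


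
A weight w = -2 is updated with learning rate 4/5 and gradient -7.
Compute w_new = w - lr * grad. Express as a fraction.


w_new = -2 - 4/5 * -7 = -2 - -28/5 = 18/5.

18/5


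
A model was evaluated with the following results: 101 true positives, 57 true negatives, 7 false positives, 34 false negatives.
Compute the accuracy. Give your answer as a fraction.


Accuracy = (TP + TN) / (TP + TN + FP + FN) = (101 + 57) / 199 = 158/199.

158/199


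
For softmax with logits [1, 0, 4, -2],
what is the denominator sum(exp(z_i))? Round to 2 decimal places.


Denom = e^1=2.7183 + e^0=1.0000 + e^4=54.5982 + e^-2=0.1353. Sum = 58.4518, which rounds to 58.45.

58.45


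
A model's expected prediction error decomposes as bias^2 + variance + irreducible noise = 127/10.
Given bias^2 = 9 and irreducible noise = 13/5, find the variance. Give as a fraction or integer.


Total error = bias^2 + variance + irreducible noise. So variance = 127/10 - 9 - 13/5 = 11/10.

11/10


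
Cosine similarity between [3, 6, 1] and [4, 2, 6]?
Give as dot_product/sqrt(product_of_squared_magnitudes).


dot = 30. |a|^2 = 46, |b|^2 = 56. cos = 30/sqrt(2576).

30/sqrt(2576)


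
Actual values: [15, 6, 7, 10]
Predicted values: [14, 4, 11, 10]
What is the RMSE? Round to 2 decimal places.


MSE = 5.2500. RMSE = sqrt(5.2500) = 2.29.

2.29


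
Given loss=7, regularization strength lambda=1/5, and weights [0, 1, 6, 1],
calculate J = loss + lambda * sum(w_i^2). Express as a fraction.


L2 sq norm = sum(w^2) = 38. J = 7 + 1/5 * 38 = 73/5.

73/5


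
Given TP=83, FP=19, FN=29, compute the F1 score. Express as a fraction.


Precision = 83/102 = 83/102. Recall = 83/112 = 83/112. F1 = 2*P*R/(P+R) = 83/107.

83/107


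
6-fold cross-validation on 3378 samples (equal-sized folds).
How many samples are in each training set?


Each validation fold has 3378/6 = 563 samples. Training set = 3378 - 563 = 2815.

2815


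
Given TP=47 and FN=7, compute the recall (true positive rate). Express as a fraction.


Recall = TP / (TP + FN) = 47 / 54 = 47/54.

47/54


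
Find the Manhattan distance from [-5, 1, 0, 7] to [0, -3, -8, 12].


d = sum of absolute differences: |-5-0|=5 + |1--3|=4 + |0--8|=8 + |7-12|=5 = 22.

22


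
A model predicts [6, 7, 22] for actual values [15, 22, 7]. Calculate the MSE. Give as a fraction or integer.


MSE = (1/3) * ((15-6)^2=81 + (22-7)^2=225 + (7-22)^2=225). Sum = 531. MSE = 177.

177


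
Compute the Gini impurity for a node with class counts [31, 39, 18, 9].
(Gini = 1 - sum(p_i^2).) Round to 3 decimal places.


Total = 97. Proportions: 31/97, 39/97, 18/97, 9/97. sum(p_i^2) = 0.3068. Gini = 1 - 0.3068 = 0.6932, which rounds to 0.693.

0.693


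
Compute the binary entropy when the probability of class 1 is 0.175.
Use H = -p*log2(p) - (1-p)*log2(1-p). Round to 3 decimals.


H = -0.175*log2(0.175) - 0.825*log2(0.825) = 0.669.

0.669


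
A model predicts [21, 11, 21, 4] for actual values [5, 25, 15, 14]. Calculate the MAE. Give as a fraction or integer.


MAE = (1/4) * (|5-21|=16 + |25-11|=14 + |15-21|=6 + |14-4|=10). Sum = 46. MAE = 23/2.

23/2


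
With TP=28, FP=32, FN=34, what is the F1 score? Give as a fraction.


Precision = 28/60 = 7/15. Recall = 28/62 = 14/31. F1 = 2*P*R/(P+R) = 28/61.

28/61


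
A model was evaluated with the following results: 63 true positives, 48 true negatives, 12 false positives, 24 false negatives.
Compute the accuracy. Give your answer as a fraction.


Accuracy = (TP + TN) / (TP + TN + FP + FN) = (63 + 48) / 147 = 37/49.

37/49


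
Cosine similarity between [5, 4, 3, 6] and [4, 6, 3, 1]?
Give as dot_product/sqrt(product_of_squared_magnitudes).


dot = 59. |a|^2 = 86, |b|^2 = 62. cos = 59/sqrt(5332).

59/sqrt(5332)


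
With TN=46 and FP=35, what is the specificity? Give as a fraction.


Specificity = TN / (TN + FP) = 46 / 81 = 46/81.

46/81


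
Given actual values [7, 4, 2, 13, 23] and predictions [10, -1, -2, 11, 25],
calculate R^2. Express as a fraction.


Mean(y) = 49/5. SS_res = 58. SS_tot = 1434/5. R^2 = 1 - 58/(1434/5) = 572/717.

572/717


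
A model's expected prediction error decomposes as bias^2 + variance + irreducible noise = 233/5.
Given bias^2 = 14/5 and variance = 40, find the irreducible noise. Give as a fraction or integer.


Total error = bias^2 + variance + irreducible noise. So irreducible noise = 233/5 - 14/5 - 40 = 19/5.

19/5


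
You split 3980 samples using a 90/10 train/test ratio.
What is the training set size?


Test set = 3980 * 10% = 398. Training set = 3980 - 398 = 3582.

3582


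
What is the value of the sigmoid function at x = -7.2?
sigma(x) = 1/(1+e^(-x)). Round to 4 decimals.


sigma(-7.2) = 1/(1+e^(7.2)) = 1/(1+1339.430764) = 1/1340.430764 = 0.0007.

0.0007


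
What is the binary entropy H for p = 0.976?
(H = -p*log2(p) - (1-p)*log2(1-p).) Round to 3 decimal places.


H = -0.976*log2(0.976) - 0.024*log2(0.024) = 0.163.

0.163


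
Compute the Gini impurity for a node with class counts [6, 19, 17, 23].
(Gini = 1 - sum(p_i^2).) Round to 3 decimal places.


Total = 65. Proportions: 6/65, 19/65, 17/65, 23/65. sum(p_i^2) = 0.2876. Gini = 1 - 0.2876 = 0.7124, which rounds to 0.712.

0.712


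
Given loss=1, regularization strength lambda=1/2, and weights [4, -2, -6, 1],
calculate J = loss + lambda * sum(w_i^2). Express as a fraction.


L2 sq norm = sum(w^2) = 57. J = 1 + 1/2 * 57 = 59/2.

59/2


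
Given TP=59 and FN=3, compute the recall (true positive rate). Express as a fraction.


Recall = TP / (TP + FN) = 59 / 62 = 59/62.

59/62


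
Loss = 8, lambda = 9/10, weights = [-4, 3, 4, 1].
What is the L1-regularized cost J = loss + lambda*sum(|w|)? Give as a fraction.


L1 norm = sum(|w|) = 12. J = 8 + 9/10 * 12 = 94/5.

94/5


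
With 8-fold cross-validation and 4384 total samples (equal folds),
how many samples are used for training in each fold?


Each validation fold has 4384/8 = 548 samples. Training set = 4384 - 548 = 3836.

3836


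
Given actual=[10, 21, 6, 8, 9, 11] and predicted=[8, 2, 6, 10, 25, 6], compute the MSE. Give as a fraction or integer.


MSE = (1/6) * ((10-8)^2=4 + (21-2)^2=361 + (6-6)^2=0 + (8-10)^2=4 + (9-25)^2=256 + (11-6)^2=25). Sum = 650. MSE = 325/3.

325/3


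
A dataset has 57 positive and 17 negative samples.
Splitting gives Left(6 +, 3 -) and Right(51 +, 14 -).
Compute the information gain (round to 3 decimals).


H(parent) = 0.7775. H(left) = 0.9183, H(right) = 0.7516. Weighted = (9/74)*0.9183 + (65/74)*0.7516 = 0.7719. IG = 0.7775 - 0.7719 = 0.0056, which rounds to 0.006.

0.006


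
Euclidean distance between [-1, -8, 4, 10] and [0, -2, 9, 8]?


d = sqrt(sum of squared differences). (-1-0)^2=1, (-8--2)^2=36, (4-9)^2=25, (10-8)^2=4. Sum = 66.

sqrt(66)


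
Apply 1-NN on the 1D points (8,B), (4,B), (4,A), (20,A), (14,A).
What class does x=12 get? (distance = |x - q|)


Distances: |8-12|=4, |4-12|=8, |4-12|=8, |20-12|=8, |14-12|=2. 1 nearest: (14,A). Counts: {'A': 1}. Majority class: A.

A


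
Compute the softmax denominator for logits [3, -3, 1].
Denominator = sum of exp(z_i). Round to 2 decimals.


Denom = e^3=20.0855 + e^-3=0.0498 + e^1=2.7183. Sum = 22.8536, which rounds to 22.85.

22.85


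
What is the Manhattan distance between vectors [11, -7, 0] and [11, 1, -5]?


d = sum of absolute differences: |11-11|=0 + |-7-1|=8 + |0--5|=5 = 13.

13


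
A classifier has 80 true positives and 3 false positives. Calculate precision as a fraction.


Precision = TP / (TP + FP) = 80 / 83 = 80/83.

80/83


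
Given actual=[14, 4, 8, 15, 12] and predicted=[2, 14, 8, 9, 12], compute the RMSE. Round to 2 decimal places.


MSE = 56.0000. RMSE = sqrt(56.0000) = 7.48.

7.48


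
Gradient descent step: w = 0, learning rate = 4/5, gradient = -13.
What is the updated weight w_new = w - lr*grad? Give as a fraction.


w_new = 0 - 4/5 * -13 = 0 - -52/5 = 52/5.

52/5


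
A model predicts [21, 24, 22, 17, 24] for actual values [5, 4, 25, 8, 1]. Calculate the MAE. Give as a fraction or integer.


MAE = (1/5) * (|5-21|=16 + |4-24|=20 + |25-22|=3 + |8-17|=9 + |1-24|=23). Sum = 71. MAE = 71/5.

71/5


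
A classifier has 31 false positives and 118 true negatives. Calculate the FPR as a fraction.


FPR = FP / (FP + TN) = 31 / 149 = 31/149.

31/149


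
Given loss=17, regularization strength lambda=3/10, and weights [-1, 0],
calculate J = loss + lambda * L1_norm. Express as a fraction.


L1 norm = sum(|w|) = 1. J = 17 + 3/10 * 1 = 173/10.

173/10


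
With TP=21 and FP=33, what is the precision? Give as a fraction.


Precision = TP / (TP + FP) = 21 / 54 = 7/18.

7/18


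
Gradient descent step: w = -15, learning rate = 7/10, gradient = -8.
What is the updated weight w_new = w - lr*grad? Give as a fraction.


w_new = -15 - 7/10 * -8 = -15 - -28/5 = -47/5.

-47/5


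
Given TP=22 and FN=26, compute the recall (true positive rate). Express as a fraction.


Recall = TP / (TP + FN) = 22 / 48 = 11/24.

11/24


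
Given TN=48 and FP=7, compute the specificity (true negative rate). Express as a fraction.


Specificity = TN / (TN + FP) = 48 / 55 = 48/55.

48/55


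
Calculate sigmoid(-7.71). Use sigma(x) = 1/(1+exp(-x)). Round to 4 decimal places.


sigma(-7.71) = 1/(1+e^(7.71)) = 1/(1+2230.542258) = 1/2231.542258 = 0.0004.

0.0004


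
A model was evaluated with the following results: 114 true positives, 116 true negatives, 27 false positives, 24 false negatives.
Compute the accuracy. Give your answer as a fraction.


Accuracy = (TP + TN) / (TP + TN + FP + FN) = (114 + 116) / 281 = 230/281.

230/281


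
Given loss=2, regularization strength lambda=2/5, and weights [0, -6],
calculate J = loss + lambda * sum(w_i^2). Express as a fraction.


L2 sq norm = sum(w^2) = 36. J = 2 + 2/5 * 36 = 82/5.

82/5


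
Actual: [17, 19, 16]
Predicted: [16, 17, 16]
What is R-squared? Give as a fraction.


Mean(y) = 52/3. SS_res = 5. SS_tot = 14/3. R^2 = 1 - 5/(14/3) = -1/14.

-1/14


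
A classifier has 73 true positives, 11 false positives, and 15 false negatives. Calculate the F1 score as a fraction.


Precision = 73/84 = 73/84. Recall = 73/88 = 73/88. F1 = 2*P*R/(P+R) = 73/86.

73/86


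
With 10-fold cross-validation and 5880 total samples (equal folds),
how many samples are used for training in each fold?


Each validation fold has 5880/10 = 588 samples. Training set = 5880 - 588 = 5292.

5292


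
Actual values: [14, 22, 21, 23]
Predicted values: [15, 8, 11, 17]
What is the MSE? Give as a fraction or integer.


MSE = (1/4) * ((14-15)^2=1 + (22-8)^2=196 + (21-11)^2=100 + (23-17)^2=36). Sum = 333. MSE = 333/4.

333/4


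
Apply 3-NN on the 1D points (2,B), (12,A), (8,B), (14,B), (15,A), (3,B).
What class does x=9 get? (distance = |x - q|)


Distances: |2-9|=7, |12-9|=3, |8-9|=1, |14-9|=5, |15-9|=6, |3-9|=6. 3 nearest: (8,B), (12,A), (14,B). Counts: {'B': 2, 'A': 1}. Majority class: B.

B


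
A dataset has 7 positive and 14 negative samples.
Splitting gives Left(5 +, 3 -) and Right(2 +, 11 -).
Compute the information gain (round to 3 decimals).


H(parent) = 0.9183. H(left) = 0.9544, H(right) = 0.6194. Weighted = (8/21)*0.9544 + (13/21)*0.6194 = 0.7470. IG = 0.9183 - 0.7470 = 0.1713, which rounds to 0.171.

0.171


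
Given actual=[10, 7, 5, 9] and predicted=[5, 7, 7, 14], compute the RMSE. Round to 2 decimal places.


MSE = 13.5000. RMSE = sqrt(13.5000) = 3.67.

3.67


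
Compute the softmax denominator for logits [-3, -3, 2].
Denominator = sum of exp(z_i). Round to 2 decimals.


Denom = e^-3=0.0498 + e^-3=0.0498 + e^2=7.3891. Sum = 7.4887, which rounds to 7.49.

7.49


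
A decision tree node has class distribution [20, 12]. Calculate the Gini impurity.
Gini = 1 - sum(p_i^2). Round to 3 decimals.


Total = 32. Proportions: 20/32, 12/32. sum(p_i^2) = 0.5312. Gini = 1 - 0.5312 = 0.4688, which rounds to 0.469.

0.469


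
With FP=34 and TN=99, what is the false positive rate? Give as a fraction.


FPR = FP / (FP + TN) = 34 / 133 = 34/133.

34/133


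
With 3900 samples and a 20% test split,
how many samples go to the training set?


Test set = 3900 * 20% = 780. Training set = 3900 - 780 = 3120.

3120


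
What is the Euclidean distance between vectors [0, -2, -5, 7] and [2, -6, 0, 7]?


d = sqrt(sum of squared differences). (0-2)^2=4, (-2--6)^2=16, (-5-0)^2=25, (7-7)^2=0. Sum = 45.

sqrt(45)


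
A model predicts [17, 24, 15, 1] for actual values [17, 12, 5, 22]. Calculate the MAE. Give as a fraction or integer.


MAE = (1/4) * (|17-17|=0 + |12-24|=12 + |5-15|=10 + |22-1|=21). Sum = 43. MAE = 43/4.

43/4


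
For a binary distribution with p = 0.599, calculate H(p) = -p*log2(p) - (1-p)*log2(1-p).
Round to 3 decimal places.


H = -0.599*log2(0.599) - 0.401*log2(0.401) = 0.972.

0.972


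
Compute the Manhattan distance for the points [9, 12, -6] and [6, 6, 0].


d = sum of absolute differences: |9-6|=3 + |12-6|=6 + |-6-0|=6 = 15.

15


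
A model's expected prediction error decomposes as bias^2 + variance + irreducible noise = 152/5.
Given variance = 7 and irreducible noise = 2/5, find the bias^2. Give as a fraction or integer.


Total error = bias^2 + variance + irreducible noise. So bias^2 = 152/5 - 7 - 2/5 = 23.

23


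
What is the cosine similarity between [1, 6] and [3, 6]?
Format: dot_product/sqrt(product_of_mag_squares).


dot = 39. |a|^2 = 37, |b|^2 = 45. cos = 39/sqrt(1665).

39/sqrt(1665)


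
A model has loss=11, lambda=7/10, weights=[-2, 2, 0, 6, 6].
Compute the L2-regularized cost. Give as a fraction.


L2 sq norm = sum(w^2) = 80. J = 11 + 7/10 * 80 = 67.

67


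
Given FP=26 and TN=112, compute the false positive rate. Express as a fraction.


FPR = FP / (FP + TN) = 26 / 138 = 13/69.

13/69


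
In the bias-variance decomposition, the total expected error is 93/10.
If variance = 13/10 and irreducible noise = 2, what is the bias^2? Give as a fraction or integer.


Total error = bias^2 + variance + irreducible noise. So bias^2 = 93/10 - 13/10 - 2 = 6.

6


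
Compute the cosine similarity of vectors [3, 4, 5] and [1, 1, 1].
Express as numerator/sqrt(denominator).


dot = 12. |a|^2 = 50, |b|^2 = 3. cos = 12/sqrt(150).

12/sqrt(150)


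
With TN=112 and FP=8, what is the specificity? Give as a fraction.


Specificity = TN / (TN + FP) = 112 / 120 = 14/15.

14/15


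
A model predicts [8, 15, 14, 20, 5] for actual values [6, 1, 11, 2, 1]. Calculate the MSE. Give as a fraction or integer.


MSE = (1/5) * ((6-8)^2=4 + (1-15)^2=196 + (11-14)^2=9 + (2-20)^2=324 + (1-5)^2=16). Sum = 549. MSE = 549/5.

549/5


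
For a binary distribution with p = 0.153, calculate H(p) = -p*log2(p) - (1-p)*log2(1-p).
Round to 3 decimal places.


H = -0.153*log2(0.153) - 0.847*log2(0.847) = 0.617.

0.617


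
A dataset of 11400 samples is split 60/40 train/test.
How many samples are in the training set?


Test set = 11400 * 40% = 4560. Training set = 11400 - 4560 = 6840.

6840


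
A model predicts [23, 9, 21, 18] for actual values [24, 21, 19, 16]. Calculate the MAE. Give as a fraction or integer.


MAE = (1/4) * (|24-23|=1 + |21-9|=12 + |19-21|=2 + |16-18|=2). Sum = 17. MAE = 17/4.

17/4


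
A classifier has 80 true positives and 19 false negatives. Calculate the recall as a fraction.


Recall = TP / (TP + FN) = 80 / 99 = 80/99.

80/99


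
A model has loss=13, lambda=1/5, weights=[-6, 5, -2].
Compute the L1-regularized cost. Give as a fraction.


L1 norm = sum(|w|) = 13. J = 13 + 1/5 * 13 = 78/5.

78/5


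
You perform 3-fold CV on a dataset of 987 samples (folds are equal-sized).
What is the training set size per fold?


Each validation fold has 987/3 = 329 samples. Training set = 987 - 329 = 658.

658


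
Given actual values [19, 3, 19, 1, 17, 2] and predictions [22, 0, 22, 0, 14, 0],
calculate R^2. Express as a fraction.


Mean(y) = 61/6. SS_res = 41. SS_tot = 2429/6. R^2 = 1 - 41/(2429/6) = 2183/2429.

2183/2429


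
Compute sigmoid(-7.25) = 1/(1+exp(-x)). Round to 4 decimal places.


sigma(-7.25) = 1/(1+e^(7.25)) = 1/(1+1408.104848) = 1/1409.104848 = 0.0007.

0.0007


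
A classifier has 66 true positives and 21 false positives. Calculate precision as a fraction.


Precision = TP / (TP + FP) = 66 / 87 = 22/29.

22/29


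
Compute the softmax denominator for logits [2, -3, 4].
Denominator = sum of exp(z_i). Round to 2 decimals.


Denom = e^2=7.3891 + e^-3=0.0498 + e^4=54.5982. Sum = 62.0371, which rounds to 62.04.

62.04


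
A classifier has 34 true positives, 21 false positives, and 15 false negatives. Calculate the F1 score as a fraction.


Precision = 34/55 = 34/55. Recall = 34/49 = 34/49. F1 = 2*P*R/(P+R) = 17/26.

17/26


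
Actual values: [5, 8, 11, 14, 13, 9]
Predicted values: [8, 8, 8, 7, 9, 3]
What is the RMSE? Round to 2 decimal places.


MSE = 19.8333. RMSE = sqrt(19.8333) = 4.45.

4.45


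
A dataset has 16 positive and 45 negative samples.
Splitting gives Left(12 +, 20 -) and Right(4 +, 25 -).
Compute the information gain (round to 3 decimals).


H(parent) = 0.8302. H(left) = 0.9544, H(right) = 0.5788. Weighted = (32/61)*0.9544 + (29/61)*0.5788 = 0.7758. IG = 0.8302 - 0.7758 = 0.0544, which rounds to 0.054.

0.054


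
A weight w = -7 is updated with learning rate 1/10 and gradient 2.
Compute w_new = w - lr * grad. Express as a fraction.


w_new = -7 - 1/10 * 2 = -7 - 1/5 = -36/5.

-36/5


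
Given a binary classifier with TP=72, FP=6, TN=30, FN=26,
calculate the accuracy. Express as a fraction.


Accuracy = (TP + TN) / (TP + TN + FP + FN) = (72 + 30) / 134 = 51/67.

51/67


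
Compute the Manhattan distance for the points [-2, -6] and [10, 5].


d = sum of absolute differences: |-2-10|=12 + |-6-5|=11 = 23.

23


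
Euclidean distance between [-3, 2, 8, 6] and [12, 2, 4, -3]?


d = sqrt(sum of squared differences). (-3-12)^2=225, (2-2)^2=0, (8-4)^2=16, (6--3)^2=81. Sum = 322.

sqrt(322)


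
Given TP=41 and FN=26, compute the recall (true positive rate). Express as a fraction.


Recall = TP / (TP + FN) = 41 / 67 = 41/67.

41/67


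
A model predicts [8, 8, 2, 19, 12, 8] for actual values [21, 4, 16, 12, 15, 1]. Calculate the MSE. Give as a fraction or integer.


MSE = (1/6) * ((21-8)^2=169 + (4-8)^2=16 + (16-2)^2=196 + (12-19)^2=49 + (15-12)^2=9 + (1-8)^2=49). Sum = 488. MSE = 244/3.

244/3


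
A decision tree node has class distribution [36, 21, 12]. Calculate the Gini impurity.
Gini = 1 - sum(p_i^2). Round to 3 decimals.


Total = 69. Proportions: 36/69, 21/69, 12/69. sum(p_i^2) = 0.3951. Gini = 1 - 0.3951 = 0.6049, which rounds to 0.605.

0.605


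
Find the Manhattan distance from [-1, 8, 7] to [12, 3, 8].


d = sum of absolute differences: |-1-12|=13 + |8-3|=5 + |7-8|=1 = 19.

19


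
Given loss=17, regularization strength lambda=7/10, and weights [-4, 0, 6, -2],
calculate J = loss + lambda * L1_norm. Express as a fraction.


L1 norm = sum(|w|) = 12. J = 17 + 7/10 * 12 = 127/5.

127/5


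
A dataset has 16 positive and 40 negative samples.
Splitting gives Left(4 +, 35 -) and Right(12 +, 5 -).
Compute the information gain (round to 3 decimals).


H(parent) = 0.8631. H(left) = 0.4771, H(right) = 0.8740. Weighted = (39/56)*0.4771 + (17/56)*0.8740 = 0.5976. IG = 0.8631 - 0.5976 = 0.2655, which rounds to 0.266.

0.266


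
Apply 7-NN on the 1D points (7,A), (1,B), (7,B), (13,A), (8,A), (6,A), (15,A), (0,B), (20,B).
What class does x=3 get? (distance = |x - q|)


Distances: |7-3|=4, |1-3|=2, |7-3|=4, |13-3|=10, |8-3|=5, |6-3|=3, |15-3|=12, |0-3|=3, |20-3|=17. 7 nearest: (1,B), (6,A), (0,B), (7,A), (7,B), (8,A), (13,A). Counts: {'B': 3, 'A': 4}. Majority class: A.

A


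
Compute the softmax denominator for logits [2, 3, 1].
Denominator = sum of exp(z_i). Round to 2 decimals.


Denom = e^2=7.3891 + e^3=20.0855 + e^1=2.7183. Sum = 30.1929, which rounds to 30.19.

30.19


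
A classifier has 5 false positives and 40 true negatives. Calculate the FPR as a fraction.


FPR = FP / (FP + TN) = 5 / 45 = 1/9.

1/9


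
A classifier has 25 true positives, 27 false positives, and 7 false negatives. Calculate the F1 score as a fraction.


Precision = 25/52 = 25/52. Recall = 25/32 = 25/32. F1 = 2*P*R/(P+R) = 25/42.

25/42


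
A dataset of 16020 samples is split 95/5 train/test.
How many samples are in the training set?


Test set = 16020 * 5% = 801. Training set = 16020 - 801 = 15219.

15219


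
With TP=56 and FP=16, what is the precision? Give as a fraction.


Precision = TP / (TP + FP) = 56 / 72 = 7/9.

7/9


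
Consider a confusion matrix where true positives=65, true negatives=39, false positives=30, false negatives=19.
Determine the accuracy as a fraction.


Accuracy = (TP + TN) / (TP + TN + FP + FN) = (65 + 39) / 153 = 104/153.

104/153


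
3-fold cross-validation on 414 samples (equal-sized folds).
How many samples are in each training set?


Each validation fold has 414/3 = 138 samples. Training set = 414 - 138 = 276.

276


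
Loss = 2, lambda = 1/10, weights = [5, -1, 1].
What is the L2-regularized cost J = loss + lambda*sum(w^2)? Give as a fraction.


L2 sq norm = sum(w^2) = 27. J = 2 + 1/10 * 27 = 47/10.

47/10


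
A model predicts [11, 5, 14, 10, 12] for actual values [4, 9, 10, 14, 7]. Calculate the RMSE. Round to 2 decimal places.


MSE = 24.4000. RMSE = sqrt(24.4000) = 4.94.

4.94


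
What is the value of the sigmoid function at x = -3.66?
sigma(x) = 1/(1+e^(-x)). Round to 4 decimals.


sigma(-3.66) = 1/(1+e^(3.66)) = 1/(1+38.861343) = 1/39.861343 = 0.0251.

0.0251


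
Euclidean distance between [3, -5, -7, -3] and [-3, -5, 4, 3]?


d = sqrt(sum of squared differences). (3--3)^2=36, (-5--5)^2=0, (-7-4)^2=121, (-3-3)^2=36. Sum = 193.

sqrt(193)


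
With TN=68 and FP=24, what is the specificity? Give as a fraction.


Specificity = TN / (TN + FP) = 68 / 92 = 17/23.

17/23


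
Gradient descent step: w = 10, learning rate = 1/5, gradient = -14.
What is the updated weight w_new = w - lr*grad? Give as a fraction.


w_new = 10 - 1/5 * -14 = 10 - -14/5 = 64/5.

64/5


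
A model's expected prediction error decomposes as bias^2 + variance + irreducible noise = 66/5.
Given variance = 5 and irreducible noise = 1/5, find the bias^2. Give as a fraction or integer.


Total error = bias^2 + variance + irreducible noise. So bias^2 = 66/5 - 5 - 1/5 = 8.

8


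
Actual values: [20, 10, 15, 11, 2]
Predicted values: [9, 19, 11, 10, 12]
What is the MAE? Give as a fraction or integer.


MAE = (1/5) * (|20-9|=11 + |10-19|=9 + |15-11|=4 + |11-10|=1 + |2-12|=10). Sum = 35. MAE = 7.

7


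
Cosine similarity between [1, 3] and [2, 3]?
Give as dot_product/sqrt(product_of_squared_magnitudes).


dot = 11. |a|^2 = 10, |b|^2 = 13. cos = 11/sqrt(130).

11/sqrt(130)


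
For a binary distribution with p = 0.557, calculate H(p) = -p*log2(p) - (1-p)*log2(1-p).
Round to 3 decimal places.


H = -0.557*log2(0.557) - 0.443*log2(0.443) = 0.991.

0.991


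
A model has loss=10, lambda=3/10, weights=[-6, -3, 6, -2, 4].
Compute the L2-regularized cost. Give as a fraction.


L2 sq norm = sum(w^2) = 101. J = 10 + 3/10 * 101 = 403/10.

403/10


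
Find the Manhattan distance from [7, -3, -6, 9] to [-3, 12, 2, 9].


d = sum of absolute differences: |7--3|=10 + |-3-12|=15 + |-6-2|=8 + |9-9|=0 = 33.

33


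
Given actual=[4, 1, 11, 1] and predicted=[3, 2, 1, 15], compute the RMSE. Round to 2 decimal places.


MSE = 74.5000. RMSE = sqrt(74.5000) = 8.63.

8.63


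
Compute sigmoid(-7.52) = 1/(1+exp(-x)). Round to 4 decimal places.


sigma(-7.52) = 1/(1+e^(7.52)) = 1/(1+1844.567294) = 1/1845.567294 = 0.0005.

0.0005


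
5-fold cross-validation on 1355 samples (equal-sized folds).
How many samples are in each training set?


Each validation fold has 1355/5 = 271 samples. Training set = 1355 - 271 = 1084.

1084


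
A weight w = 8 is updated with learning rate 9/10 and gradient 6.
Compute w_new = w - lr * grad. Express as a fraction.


w_new = 8 - 9/10 * 6 = 8 - 27/5 = 13/5.

13/5


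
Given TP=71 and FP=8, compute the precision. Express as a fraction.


Precision = TP / (TP + FP) = 71 / 79 = 71/79.

71/79


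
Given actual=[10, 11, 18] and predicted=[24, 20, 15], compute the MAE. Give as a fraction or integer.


MAE = (1/3) * (|10-24|=14 + |11-20|=9 + |18-15|=3). Sum = 26. MAE = 26/3.

26/3


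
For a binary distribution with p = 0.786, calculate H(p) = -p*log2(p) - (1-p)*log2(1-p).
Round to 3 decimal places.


H = -0.786*log2(0.786) - 0.214*log2(0.214) = 0.749.

0.749


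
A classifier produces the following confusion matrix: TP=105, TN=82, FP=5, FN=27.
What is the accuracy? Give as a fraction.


Accuracy = (TP + TN) / (TP + TN + FP + FN) = (105 + 82) / 219 = 187/219.

187/219


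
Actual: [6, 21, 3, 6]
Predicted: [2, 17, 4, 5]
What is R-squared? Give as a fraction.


Mean(y) = 9. SS_res = 34. SS_tot = 198. R^2 = 1 - 34/(198) = 82/99.

82/99


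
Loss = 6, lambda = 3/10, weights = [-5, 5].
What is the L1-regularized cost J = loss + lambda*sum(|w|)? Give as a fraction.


L1 norm = sum(|w|) = 10. J = 6 + 3/10 * 10 = 9.

9


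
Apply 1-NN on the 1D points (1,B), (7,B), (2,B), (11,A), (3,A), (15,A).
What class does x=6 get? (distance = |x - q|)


Distances: |1-6|=5, |7-6|=1, |2-6|=4, |11-6|=5, |3-6|=3, |15-6|=9. 1 nearest: (7,B). Counts: {'B': 1}. Majority class: B.

B


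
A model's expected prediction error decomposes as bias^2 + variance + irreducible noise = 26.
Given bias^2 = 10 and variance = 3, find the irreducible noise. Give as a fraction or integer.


Total error = bias^2 + variance + irreducible noise. So irreducible noise = 26 - 10 - 3 = 13.

13


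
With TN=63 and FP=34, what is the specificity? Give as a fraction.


Specificity = TN / (TN + FP) = 63 / 97 = 63/97.

63/97


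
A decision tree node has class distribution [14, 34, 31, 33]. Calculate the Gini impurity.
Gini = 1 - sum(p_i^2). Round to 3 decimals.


Total = 112. Proportions: 14/112, 34/112, 31/112, 33/112. sum(p_i^2) = 0.2712. Gini = 1 - 0.2712 = 0.7288, which rounds to 0.729.

0.729


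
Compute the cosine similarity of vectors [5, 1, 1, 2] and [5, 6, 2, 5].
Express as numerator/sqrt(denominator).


dot = 43. |a|^2 = 31, |b|^2 = 90. cos = 43/sqrt(2790).

43/sqrt(2790)


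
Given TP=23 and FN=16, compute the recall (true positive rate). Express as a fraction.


Recall = TP / (TP + FN) = 23 / 39 = 23/39.

23/39


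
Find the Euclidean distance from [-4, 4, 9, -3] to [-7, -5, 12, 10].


d = sqrt(sum of squared differences). (-4--7)^2=9, (4--5)^2=81, (9-12)^2=9, (-3-10)^2=169. Sum = 268.

sqrt(268)


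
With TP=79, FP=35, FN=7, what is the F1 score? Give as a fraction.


Precision = 79/114 = 79/114. Recall = 79/86 = 79/86. F1 = 2*P*R/(P+R) = 79/100.

79/100


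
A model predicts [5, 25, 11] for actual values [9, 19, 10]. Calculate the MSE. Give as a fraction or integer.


MSE = (1/3) * ((9-5)^2=16 + (19-25)^2=36 + (10-11)^2=1). Sum = 53. MSE = 53/3.

53/3


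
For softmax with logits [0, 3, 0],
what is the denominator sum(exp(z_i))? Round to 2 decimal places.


Denom = e^0=1.0000 + e^3=20.0855 + e^0=1.0000. Sum = 22.0855, which rounds to 22.09.

22.09


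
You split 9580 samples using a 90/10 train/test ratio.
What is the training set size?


Test set = 9580 * 10% = 958. Training set = 9580 - 958 = 8622.

8622


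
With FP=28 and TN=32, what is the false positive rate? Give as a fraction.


FPR = FP / (FP + TN) = 28 / 60 = 7/15.

7/15


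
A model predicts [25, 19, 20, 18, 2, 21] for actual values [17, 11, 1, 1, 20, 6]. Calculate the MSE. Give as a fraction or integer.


MSE = (1/6) * ((17-25)^2=64 + (11-19)^2=64 + (1-20)^2=361 + (1-18)^2=289 + (20-2)^2=324 + (6-21)^2=225). Sum = 1327. MSE = 1327/6.

1327/6


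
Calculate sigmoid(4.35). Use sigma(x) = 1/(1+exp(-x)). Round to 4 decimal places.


sigma(4.35) = 1/(1+e^(-4.35)) = 1/(1+0.012907) = 1/1.012907 = 0.9873.

0.9873


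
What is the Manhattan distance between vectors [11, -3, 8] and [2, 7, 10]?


d = sum of absolute differences: |11-2|=9 + |-3-7|=10 + |8-10|=2 = 21.

21


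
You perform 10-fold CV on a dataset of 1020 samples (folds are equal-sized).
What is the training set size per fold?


Each validation fold has 1020/10 = 102 samples. Training set = 1020 - 102 = 918.

918


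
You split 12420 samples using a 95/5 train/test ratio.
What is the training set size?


Test set = 12420 * 5% = 621. Training set = 12420 - 621 = 11799.

11799


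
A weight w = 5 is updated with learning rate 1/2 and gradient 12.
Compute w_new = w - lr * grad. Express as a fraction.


w_new = 5 - 1/2 * 12 = 5 - 6 = -1.

-1


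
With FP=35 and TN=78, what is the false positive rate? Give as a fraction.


FPR = FP / (FP + TN) = 35 / 113 = 35/113.

35/113


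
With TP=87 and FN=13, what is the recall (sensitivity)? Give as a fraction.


Recall = TP / (TP + FN) = 87 / 100 = 87/100.

87/100


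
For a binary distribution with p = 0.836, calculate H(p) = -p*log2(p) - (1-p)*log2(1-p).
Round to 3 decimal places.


H = -0.836*log2(0.836) - 0.164*log2(0.164) = 0.644.

0.644


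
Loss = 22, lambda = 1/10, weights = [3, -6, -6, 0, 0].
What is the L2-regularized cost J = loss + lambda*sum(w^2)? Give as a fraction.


L2 sq norm = sum(w^2) = 81. J = 22 + 1/10 * 81 = 301/10.

301/10


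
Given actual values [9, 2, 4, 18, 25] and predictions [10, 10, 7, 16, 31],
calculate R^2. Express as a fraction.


Mean(y) = 58/5. SS_res = 114. SS_tot = 1886/5. R^2 = 1 - 114/(1886/5) = 658/943.

658/943


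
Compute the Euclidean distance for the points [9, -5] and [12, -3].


d = sqrt(sum of squared differences). (9-12)^2=9, (-5--3)^2=4. Sum = 13.

sqrt(13)


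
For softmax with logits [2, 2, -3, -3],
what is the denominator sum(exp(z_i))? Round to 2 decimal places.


Denom = e^2=7.3891 + e^2=7.3891 + e^-3=0.0498 + e^-3=0.0498. Sum = 14.8778, which rounds to 14.88.

14.88


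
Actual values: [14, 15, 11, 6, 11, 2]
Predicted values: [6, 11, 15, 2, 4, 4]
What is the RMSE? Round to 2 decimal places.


MSE = 27.5000. RMSE = sqrt(27.5000) = 5.24.

5.24


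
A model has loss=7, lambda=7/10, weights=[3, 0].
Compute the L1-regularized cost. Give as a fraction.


L1 norm = sum(|w|) = 3. J = 7 + 7/10 * 3 = 91/10.

91/10


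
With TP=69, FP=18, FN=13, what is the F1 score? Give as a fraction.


Precision = 69/87 = 23/29. Recall = 69/82 = 69/82. F1 = 2*P*R/(P+R) = 138/169.

138/169


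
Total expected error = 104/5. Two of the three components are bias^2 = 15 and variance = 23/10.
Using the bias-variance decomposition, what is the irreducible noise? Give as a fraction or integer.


Total error = bias^2 + variance + irreducible noise. So irreducible noise = 104/5 - 15 - 23/10 = 7/2.

7/2


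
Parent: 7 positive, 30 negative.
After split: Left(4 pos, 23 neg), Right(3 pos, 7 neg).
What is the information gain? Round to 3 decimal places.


H(parent) = 0.6998. H(left) = 0.6052, H(right) = 0.8813. Weighted = (27/37)*0.6052 + (10/37)*0.8813 = 0.6798. IG = 0.6998 - 0.6798 = 0.0200, which rounds to 0.020.

0.020


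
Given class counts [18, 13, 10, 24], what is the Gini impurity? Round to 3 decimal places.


Total = 65. Proportions: 18/65, 13/65, 10/65, 24/65. sum(p_i^2) = 0.2767. Gini = 1 - 0.2767 = 0.7233, which rounds to 0.723.

0.723


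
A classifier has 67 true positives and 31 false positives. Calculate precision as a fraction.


Precision = TP / (TP + FP) = 67 / 98 = 67/98.

67/98


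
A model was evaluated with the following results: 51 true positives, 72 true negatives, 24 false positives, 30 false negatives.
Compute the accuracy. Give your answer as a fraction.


Accuracy = (TP + TN) / (TP + TN + FP + FN) = (51 + 72) / 177 = 41/59.

41/59


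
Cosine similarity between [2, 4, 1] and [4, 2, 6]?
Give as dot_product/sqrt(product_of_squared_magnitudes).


dot = 22. |a|^2 = 21, |b|^2 = 56. cos = 22/sqrt(1176).

22/sqrt(1176)


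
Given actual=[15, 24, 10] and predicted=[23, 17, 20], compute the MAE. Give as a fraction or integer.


MAE = (1/3) * (|15-23|=8 + |24-17|=7 + |10-20|=10). Sum = 25. MAE = 25/3.

25/3


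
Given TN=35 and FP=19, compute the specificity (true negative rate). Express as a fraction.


Specificity = TN / (TN + FP) = 35 / 54 = 35/54.

35/54


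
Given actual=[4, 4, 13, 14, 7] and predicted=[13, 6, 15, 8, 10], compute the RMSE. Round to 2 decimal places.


MSE = 26.8000. RMSE = sqrt(26.8000) = 5.18.

5.18


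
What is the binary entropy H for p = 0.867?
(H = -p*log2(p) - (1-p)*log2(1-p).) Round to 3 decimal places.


H = -0.867*log2(0.867) - 0.133*log2(0.133) = 0.566.

0.566


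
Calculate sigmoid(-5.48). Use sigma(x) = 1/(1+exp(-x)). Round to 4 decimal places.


sigma(-5.48) = 1/(1+e^(5.48)) = 1/(1+239.846707) = 1/240.846707 = 0.0042.

0.0042


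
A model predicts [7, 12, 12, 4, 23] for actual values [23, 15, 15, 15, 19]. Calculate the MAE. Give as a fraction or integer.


MAE = (1/5) * (|23-7|=16 + |15-12|=3 + |15-12|=3 + |15-4|=11 + |19-23|=4). Sum = 37. MAE = 37/5.

37/5


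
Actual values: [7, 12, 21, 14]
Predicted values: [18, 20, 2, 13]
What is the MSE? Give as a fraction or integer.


MSE = (1/4) * ((7-18)^2=121 + (12-20)^2=64 + (21-2)^2=361 + (14-13)^2=1). Sum = 547. MSE = 547/4.

547/4


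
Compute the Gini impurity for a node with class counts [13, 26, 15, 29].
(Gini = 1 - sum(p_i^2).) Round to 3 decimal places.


Total = 83. Proportions: 13/83, 26/83, 15/83, 29/83. sum(p_i^2) = 0.2774. Gini = 1 - 0.2774 = 0.7226, which rounds to 0.723.

0.723


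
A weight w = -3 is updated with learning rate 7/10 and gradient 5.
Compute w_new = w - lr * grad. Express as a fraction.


w_new = -3 - 7/10 * 5 = -3 - 7/2 = -13/2.

-13/2


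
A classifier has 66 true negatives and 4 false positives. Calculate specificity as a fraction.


Specificity = TN / (TN + FP) = 66 / 70 = 33/35.

33/35


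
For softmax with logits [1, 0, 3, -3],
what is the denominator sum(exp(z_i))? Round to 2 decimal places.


Denom = e^1=2.7183 + e^0=1.0000 + e^3=20.0855 + e^-3=0.0498. Sum = 23.8536, which rounds to 23.85.

23.85


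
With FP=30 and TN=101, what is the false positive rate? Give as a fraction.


FPR = FP / (FP + TN) = 30 / 131 = 30/131.

30/131


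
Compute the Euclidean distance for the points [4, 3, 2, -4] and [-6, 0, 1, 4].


d = sqrt(sum of squared differences). (4--6)^2=100, (3-0)^2=9, (2-1)^2=1, (-4-4)^2=64. Sum = 174.

sqrt(174)


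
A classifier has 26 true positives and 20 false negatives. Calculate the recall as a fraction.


Recall = TP / (TP + FN) = 26 / 46 = 13/23.

13/23


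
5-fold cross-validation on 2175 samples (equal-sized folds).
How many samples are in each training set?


Each validation fold has 2175/5 = 435 samples. Training set = 2175 - 435 = 1740.

1740
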